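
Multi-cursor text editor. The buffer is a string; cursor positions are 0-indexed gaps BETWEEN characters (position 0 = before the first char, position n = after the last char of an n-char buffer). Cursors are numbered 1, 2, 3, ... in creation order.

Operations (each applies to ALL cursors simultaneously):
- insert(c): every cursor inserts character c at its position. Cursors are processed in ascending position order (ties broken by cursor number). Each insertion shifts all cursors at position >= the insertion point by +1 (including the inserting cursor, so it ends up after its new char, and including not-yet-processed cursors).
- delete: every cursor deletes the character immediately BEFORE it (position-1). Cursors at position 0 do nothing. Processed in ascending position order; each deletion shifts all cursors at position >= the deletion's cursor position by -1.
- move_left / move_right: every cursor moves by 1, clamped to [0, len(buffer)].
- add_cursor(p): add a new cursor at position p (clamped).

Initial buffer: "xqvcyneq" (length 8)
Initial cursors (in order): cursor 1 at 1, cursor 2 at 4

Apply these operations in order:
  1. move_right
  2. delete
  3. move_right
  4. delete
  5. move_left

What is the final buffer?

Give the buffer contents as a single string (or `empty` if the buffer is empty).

After op 1 (move_right): buffer="xqvcyneq" (len 8), cursors c1@2 c2@5, authorship ........
After op 2 (delete): buffer="xvcneq" (len 6), cursors c1@1 c2@3, authorship ......
After op 3 (move_right): buffer="xvcneq" (len 6), cursors c1@2 c2@4, authorship ......
After op 4 (delete): buffer="xceq" (len 4), cursors c1@1 c2@2, authorship ....
After op 5 (move_left): buffer="xceq" (len 4), cursors c1@0 c2@1, authorship ....

Answer: xceq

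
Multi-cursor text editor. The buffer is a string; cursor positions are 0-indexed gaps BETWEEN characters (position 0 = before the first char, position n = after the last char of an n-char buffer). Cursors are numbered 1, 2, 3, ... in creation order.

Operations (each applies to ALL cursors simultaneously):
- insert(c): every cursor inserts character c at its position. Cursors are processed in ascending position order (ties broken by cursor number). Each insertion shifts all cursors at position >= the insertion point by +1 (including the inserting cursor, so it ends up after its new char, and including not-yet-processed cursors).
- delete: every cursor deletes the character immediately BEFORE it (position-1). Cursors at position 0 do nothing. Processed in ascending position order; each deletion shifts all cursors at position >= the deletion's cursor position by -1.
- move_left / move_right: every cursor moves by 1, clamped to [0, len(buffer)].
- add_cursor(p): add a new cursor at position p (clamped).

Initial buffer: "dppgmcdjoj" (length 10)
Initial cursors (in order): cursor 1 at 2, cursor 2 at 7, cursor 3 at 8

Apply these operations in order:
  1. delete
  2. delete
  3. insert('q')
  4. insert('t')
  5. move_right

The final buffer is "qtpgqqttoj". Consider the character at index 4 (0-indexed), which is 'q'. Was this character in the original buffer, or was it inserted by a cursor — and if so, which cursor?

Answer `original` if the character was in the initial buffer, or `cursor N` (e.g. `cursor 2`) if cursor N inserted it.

After op 1 (delete): buffer="dpgmcoj" (len 7), cursors c1@1 c2@5 c3@5, authorship .......
After op 2 (delete): buffer="pgoj" (len 4), cursors c1@0 c2@2 c3@2, authorship ....
After op 3 (insert('q')): buffer="qpgqqoj" (len 7), cursors c1@1 c2@5 c3@5, authorship 1..23..
After op 4 (insert('t')): buffer="qtpgqqttoj" (len 10), cursors c1@2 c2@8 c3@8, authorship 11..2323..
After op 5 (move_right): buffer="qtpgqqttoj" (len 10), cursors c1@3 c2@9 c3@9, authorship 11..2323..
Authorship (.=original, N=cursor N): 1 1 . . 2 3 2 3 . .
Index 4: author = 2

Answer: cursor 2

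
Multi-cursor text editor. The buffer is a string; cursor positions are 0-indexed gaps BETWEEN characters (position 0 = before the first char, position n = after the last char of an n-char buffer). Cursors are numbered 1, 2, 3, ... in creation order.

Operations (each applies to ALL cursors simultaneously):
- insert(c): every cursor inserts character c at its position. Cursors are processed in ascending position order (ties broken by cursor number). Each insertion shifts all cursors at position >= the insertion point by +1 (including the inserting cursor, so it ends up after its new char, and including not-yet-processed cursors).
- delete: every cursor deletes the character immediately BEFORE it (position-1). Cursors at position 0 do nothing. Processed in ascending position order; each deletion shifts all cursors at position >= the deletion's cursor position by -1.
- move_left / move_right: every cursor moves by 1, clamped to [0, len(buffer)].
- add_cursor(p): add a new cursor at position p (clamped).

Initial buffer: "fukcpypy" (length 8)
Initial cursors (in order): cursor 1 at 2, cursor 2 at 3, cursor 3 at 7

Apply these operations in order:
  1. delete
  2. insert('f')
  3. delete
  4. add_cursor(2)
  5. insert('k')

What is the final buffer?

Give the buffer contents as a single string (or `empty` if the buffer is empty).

Answer: fkkckpyky

Derivation:
After op 1 (delete): buffer="fcpyy" (len 5), cursors c1@1 c2@1 c3@4, authorship .....
After op 2 (insert('f')): buffer="fffcpyfy" (len 8), cursors c1@3 c2@3 c3@7, authorship .12...3.
After op 3 (delete): buffer="fcpyy" (len 5), cursors c1@1 c2@1 c3@4, authorship .....
After op 4 (add_cursor(2)): buffer="fcpyy" (len 5), cursors c1@1 c2@1 c4@2 c3@4, authorship .....
After op 5 (insert('k')): buffer="fkkckpyky" (len 9), cursors c1@3 c2@3 c4@5 c3@8, authorship .12.4..3.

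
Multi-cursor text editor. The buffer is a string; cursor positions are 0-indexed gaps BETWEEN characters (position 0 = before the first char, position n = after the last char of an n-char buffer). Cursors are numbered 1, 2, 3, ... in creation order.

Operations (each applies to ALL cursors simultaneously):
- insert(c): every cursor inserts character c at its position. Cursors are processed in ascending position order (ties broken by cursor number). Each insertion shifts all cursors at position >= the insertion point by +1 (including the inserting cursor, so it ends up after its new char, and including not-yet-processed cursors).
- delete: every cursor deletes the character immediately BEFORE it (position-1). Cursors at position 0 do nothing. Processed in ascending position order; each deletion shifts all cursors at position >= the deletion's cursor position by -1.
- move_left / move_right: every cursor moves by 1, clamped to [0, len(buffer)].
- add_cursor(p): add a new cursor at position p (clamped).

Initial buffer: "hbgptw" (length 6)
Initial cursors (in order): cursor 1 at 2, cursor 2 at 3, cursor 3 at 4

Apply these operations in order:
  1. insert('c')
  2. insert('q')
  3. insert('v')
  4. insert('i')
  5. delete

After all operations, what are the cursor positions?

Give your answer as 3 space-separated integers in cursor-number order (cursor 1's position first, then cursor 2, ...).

Answer: 5 9 13

Derivation:
After op 1 (insert('c')): buffer="hbcgcpctw" (len 9), cursors c1@3 c2@5 c3@7, authorship ..1.2.3..
After op 2 (insert('q')): buffer="hbcqgcqpcqtw" (len 12), cursors c1@4 c2@7 c3@10, authorship ..11.22.33..
After op 3 (insert('v')): buffer="hbcqvgcqvpcqvtw" (len 15), cursors c1@5 c2@9 c3@13, authorship ..111.222.333..
After op 4 (insert('i')): buffer="hbcqvigcqvipcqvitw" (len 18), cursors c1@6 c2@11 c3@16, authorship ..1111.2222.3333..
After op 5 (delete): buffer="hbcqvgcqvpcqvtw" (len 15), cursors c1@5 c2@9 c3@13, authorship ..111.222.333..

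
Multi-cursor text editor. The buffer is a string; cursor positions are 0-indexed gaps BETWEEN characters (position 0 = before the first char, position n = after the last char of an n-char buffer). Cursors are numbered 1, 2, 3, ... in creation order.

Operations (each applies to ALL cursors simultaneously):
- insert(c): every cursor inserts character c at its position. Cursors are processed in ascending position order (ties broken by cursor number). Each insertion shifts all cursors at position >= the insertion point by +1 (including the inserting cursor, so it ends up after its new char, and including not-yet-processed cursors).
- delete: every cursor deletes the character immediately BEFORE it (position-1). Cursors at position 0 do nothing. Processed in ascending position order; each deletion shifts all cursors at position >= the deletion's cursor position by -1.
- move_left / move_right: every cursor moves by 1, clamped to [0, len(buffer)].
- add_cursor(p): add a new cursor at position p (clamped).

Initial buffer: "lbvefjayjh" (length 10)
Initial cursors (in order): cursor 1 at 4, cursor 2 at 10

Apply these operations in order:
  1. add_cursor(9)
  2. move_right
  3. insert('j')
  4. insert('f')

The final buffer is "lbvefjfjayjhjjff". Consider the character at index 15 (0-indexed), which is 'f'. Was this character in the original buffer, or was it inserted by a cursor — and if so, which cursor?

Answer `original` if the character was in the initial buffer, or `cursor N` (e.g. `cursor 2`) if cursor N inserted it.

Answer: cursor 3

Derivation:
After op 1 (add_cursor(9)): buffer="lbvefjayjh" (len 10), cursors c1@4 c3@9 c2@10, authorship ..........
After op 2 (move_right): buffer="lbvefjayjh" (len 10), cursors c1@5 c2@10 c3@10, authorship ..........
After op 3 (insert('j')): buffer="lbvefjjayjhjj" (len 13), cursors c1@6 c2@13 c3@13, authorship .....1.....23
After op 4 (insert('f')): buffer="lbvefjfjayjhjjff" (len 16), cursors c1@7 c2@16 c3@16, authorship .....11.....2323
Authorship (.=original, N=cursor N): . . . . . 1 1 . . . . . 2 3 2 3
Index 15: author = 3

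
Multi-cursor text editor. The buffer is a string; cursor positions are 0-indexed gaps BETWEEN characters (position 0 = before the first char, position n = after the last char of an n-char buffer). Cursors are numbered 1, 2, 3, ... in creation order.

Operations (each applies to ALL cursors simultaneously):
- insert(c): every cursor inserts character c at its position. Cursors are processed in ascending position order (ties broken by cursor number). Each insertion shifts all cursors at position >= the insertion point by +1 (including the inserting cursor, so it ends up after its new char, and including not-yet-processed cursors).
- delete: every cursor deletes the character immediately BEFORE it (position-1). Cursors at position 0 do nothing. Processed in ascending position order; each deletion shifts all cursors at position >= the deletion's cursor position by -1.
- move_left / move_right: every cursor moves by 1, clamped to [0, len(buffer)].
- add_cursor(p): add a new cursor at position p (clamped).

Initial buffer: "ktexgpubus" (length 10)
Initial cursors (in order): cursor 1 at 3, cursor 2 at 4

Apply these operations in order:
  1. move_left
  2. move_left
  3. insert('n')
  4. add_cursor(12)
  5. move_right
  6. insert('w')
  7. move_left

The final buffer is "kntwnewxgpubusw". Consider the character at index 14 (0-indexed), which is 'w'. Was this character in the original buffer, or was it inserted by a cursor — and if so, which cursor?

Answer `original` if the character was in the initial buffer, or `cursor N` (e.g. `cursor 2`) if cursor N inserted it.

Answer: cursor 3

Derivation:
After op 1 (move_left): buffer="ktexgpubus" (len 10), cursors c1@2 c2@3, authorship ..........
After op 2 (move_left): buffer="ktexgpubus" (len 10), cursors c1@1 c2@2, authorship ..........
After op 3 (insert('n')): buffer="kntnexgpubus" (len 12), cursors c1@2 c2@4, authorship .1.2........
After op 4 (add_cursor(12)): buffer="kntnexgpubus" (len 12), cursors c1@2 c2@4 c3@12, authorship .1.2........
After op 5 (move_right): buffer="kntnexgpubus" (len 12), cursors c1@3 c2@5 c3@12, authorship .1.2........
After op 6 (insert('w')): buffer="kntwnewxgpubusw" (len 15), cursors c1@4 c2@7 c3@15, authorship .1.12.2.......3
After op 7 (move_left): buffer="kntwnewxgpubusw" (len 15), cursors c1@3 c2@6 c3@14, authorship .1.12.2.......3
Authorship (.=original, N=cursor N): . 1 . 1 2 . 2 . . . . . . . 3
Index 14: author = 3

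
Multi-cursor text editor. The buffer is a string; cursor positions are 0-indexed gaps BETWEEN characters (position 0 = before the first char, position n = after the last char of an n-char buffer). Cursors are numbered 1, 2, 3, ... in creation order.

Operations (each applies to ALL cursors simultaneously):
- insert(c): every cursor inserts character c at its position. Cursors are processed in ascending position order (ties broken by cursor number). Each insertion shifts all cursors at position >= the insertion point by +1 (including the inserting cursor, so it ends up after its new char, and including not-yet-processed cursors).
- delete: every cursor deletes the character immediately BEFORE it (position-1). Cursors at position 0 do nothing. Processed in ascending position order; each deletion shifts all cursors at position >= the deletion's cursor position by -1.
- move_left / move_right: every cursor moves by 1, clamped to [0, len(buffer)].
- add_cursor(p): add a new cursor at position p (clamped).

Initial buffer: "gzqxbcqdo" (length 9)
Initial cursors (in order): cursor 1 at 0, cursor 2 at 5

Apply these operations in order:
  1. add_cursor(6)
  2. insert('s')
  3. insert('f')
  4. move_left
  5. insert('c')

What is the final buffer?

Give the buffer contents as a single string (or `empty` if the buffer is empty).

After op 1 (add_cursor(6)): buffer="gzqxbcqdo" (len 9), cursors c1@0 c2@5 c3@6, authorship .........
After op 2 (insert('s')): buffer="sgzqxbscsqdo" (len 12), cursors c1@1 c2@7 c3@9, authorship 1.....2.3...
After op 3 (insert('f')): buffer="sfgzqxbsfcsfqdo" (len 15), cursors c1@2 c2@9 c3@12, authorship 11.....22.33...
After op 4 (move_left): buffer="sfgzqxbsfcsfqdo" (len 15), cursors c1@1 c2@8 c3@11, authorship 11.....22.33...
After op 5 (insert('c')): buffer="scfgzqxbscfcscfqdo" (len 18), cursors c1@2 c2@10 c3@14, authorship 111.....222.333...

Answer: scfgzqxbscfcscfqdo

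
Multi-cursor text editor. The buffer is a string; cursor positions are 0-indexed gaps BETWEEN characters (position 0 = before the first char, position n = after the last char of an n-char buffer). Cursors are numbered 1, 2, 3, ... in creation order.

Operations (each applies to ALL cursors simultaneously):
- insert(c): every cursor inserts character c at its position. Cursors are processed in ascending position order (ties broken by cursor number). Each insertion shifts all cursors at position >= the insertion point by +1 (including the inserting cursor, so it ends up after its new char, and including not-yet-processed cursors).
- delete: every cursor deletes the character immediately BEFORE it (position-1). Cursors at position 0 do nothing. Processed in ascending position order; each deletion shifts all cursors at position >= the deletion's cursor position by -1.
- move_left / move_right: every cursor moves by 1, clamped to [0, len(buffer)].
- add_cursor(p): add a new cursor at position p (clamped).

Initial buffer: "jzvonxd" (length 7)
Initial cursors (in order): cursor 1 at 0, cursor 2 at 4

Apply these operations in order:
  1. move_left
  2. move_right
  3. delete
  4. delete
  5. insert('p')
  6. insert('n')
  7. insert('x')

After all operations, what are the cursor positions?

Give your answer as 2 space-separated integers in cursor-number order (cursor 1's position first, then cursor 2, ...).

Answer: 3 7

Derivation:
After op 1 (move_left): buffer="jzvonxd" (len 7), cursors c1@0 c2@3, authorship .......
After op 2 (move_right): buffer="jzvonxd" (len 7), cursors c1@1 c2@4, authorship .......
After op 3 (delete): buffer="zvnxd" (len 5), cursors c1@0 c2@2, authorship .....
After op 4 (delete): buffer="znxd" (len 4), cursors c1@0 c2@1, authorship ....
After op 5 (insert('p')): buffer="pzpnxd" (len 6), cursors c1@1 c2@3, authorship 1.2...
After op 6 (insert('n')): buffer="pnzpnnxd" (len 8), cursors c1@2 c2@5, authorship 11.22...
After op 7 (insert('x')): buffer="pnxzpnxnxd" (len 10), cursors c1@3 c2@7, authorship 111.222...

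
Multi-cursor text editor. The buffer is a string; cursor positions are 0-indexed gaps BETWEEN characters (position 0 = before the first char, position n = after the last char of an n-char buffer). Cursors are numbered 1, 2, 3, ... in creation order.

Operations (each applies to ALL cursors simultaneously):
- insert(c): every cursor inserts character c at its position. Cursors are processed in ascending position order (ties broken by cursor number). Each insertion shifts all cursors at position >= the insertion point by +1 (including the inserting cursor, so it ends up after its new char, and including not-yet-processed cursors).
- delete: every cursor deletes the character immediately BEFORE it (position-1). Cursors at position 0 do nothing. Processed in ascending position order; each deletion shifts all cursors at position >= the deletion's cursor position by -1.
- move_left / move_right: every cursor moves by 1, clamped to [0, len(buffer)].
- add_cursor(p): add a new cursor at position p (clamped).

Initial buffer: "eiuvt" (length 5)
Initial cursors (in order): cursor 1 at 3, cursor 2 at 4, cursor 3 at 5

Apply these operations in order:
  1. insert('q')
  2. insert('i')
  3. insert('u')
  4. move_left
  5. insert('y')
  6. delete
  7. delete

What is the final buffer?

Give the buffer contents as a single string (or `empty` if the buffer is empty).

Answer: eiuquvqutqu

Derivation:
After op 1 (insert('q')): buffer="eiuqvqtq" (len 8), cursors c1@4 c2@6 c3@8, authorship ...1.2.3
After op 2 (insert('i')): buffer="eiuqivqitqi" (len 11), cursors c1@5 c2@8 c3@11, authorship ...11.22.33
After op 3 (insert('u')): buffer="eiuqiuvqiutqiu" (len 14), cursors c1@6 c2@10 c3@14, authorship ...111.222.333
After op 4 (move_left): buffer="eiuqiuvqiutqiu" (len 14), cursors c1@5 c2@9 c3@13, authorship ...111.222.333
After op 5 (insert('y')): buffer="eiuqiyuvqiyutqiyu" (len 17), cursors c1@6 c2@11 c3@16, authorship ...1111.2222.3333
After op 6 (delete): buffer="eiuqiuvqiutqiu" (len 14), cursors c1@5 c2@9 c3@13, authorship ...111.222.333
After op 7 (delete): buffer="eiuquvqutqu" (len 11), cursors c1@4 c2@7 c3@10, authorship ...11.22.33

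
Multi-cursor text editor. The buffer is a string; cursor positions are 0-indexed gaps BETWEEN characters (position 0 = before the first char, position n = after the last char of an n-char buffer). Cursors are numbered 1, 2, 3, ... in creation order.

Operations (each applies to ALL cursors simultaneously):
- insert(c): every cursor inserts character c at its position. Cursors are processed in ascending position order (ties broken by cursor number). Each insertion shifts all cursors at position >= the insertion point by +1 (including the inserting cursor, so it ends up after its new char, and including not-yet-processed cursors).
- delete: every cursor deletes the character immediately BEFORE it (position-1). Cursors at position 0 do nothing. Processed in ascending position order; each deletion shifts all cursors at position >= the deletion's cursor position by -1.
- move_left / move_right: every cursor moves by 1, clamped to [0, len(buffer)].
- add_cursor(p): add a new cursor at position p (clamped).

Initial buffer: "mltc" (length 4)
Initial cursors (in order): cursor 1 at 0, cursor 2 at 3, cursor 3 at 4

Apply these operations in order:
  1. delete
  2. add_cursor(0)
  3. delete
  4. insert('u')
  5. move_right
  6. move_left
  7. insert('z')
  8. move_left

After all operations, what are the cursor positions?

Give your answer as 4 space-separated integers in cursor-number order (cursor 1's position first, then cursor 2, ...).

After op 1 (delete): buffer="ml" (len 2), cursors c1@0 c2@2 c3@2, authorship ..
After op 2 (add_cursor(0)): buffer="ml" (len 2), cursors c1@0 c4@0 c2@2 c3@2, authorship ..
After op 3 (delete): buffer="" (len 0), cursors c1@0 c2@0 c3@0 c4@0, authorship 
After op 4 (insert('u')): buffer="uuuu" (len 4), cursors c1@4 c2@4 c3@4 c4@4, authorship 1234
After op 5 (move_right): buffer="uuuu" (len 4), cursors c1@4 c2@4 c3@4 c4@4, authorship 1234
After op 6 (move_left): buffer="uuuu" (len 4), cursors c1@3 c2@3 c3@3 c4@3, authorship 1234
After op 7 (insert('z')): buffer="uuuzzzzu" (len 8), cursors c1@7 c2@7 c3@7 c4@7, authorship 12312344
After op 8 (move_left): buffer="uuuzzzzu" (len 8), cursors c1@6 c2@6 c3@6 c4@6, authorship 12312344

Answer: 6 6 6 6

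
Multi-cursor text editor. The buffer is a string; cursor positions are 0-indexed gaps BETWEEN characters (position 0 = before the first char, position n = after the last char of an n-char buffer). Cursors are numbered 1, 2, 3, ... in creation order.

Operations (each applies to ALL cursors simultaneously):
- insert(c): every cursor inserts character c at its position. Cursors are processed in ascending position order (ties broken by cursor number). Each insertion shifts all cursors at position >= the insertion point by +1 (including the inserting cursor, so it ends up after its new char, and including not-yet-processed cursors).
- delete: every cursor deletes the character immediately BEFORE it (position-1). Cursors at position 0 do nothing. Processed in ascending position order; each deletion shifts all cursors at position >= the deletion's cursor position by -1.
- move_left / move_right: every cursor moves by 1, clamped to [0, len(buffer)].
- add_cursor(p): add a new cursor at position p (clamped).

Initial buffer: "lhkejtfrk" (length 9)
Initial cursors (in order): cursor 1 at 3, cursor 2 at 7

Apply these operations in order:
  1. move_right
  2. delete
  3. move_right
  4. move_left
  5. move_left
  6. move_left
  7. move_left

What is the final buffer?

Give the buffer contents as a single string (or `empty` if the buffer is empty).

After op 1 (move_right): buffer="lhkejtfrk" (len 9), cursors c1@4 c2@8, authorship .........
After op 2 (delete): buffer="lhkjtfk" (len 7), cursors c1@3 c2@6, authorship .......
After op 3 (move_right): buffer="lhkjtfk" (len 7), cursors c1@4 c2@7, authorship .......
After op 4 (move_left): buffer="lhkjtfk" (len 7), cursors c1@3 c2@6, authorship .......
After op 5 (move_left): buffer="lhkjtfk" (len 7), cursors c1@2 c2@5, authorship .......
After op 6 (move_left): buffer="lhkjtfk" (len 7), cursors c1@1 c2@4, authorship .......
After op 7 (move_left): buffer="lhkjtfk" (len 7), cursors c1@0 c2@3, authorship .......

Answer: lhkjtfk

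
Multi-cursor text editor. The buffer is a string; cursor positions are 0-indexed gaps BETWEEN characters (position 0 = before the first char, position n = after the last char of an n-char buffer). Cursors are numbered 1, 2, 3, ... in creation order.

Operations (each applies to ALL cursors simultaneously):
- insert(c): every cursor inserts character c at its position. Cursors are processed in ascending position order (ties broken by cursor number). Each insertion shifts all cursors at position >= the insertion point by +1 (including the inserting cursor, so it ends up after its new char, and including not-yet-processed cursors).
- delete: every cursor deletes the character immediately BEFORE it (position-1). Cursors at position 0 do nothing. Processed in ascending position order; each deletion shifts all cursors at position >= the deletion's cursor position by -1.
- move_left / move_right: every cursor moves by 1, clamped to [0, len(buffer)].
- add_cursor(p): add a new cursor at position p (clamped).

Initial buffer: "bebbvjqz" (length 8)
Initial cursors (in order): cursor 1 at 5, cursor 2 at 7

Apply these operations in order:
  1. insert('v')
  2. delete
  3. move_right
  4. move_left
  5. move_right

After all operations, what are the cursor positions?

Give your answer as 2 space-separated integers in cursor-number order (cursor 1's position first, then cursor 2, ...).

Answer: 6 8

Derivation:
After op 1 (insert('v')): buffer="bebbvvjqvz" (len 10), cursors c1@6 c2@9, authorship .....1..2.
After op 2 (delete): buffer="bebbvjqz" (len 8), cursors c1@5 c2@7, authorship ........
After op 3 (move_right): buffer="bebbvjqz" (len 8), cursors c1@6 c2@8, authorship ........
After op 4 (move_left): buffer="bebbvjqz" (len 8), cursors c1@5 c2@7, authorship ........
After op 5 (move_right): buffer="bebbvjqz" (len 8), cursors c1@6 c2@8, authorship ........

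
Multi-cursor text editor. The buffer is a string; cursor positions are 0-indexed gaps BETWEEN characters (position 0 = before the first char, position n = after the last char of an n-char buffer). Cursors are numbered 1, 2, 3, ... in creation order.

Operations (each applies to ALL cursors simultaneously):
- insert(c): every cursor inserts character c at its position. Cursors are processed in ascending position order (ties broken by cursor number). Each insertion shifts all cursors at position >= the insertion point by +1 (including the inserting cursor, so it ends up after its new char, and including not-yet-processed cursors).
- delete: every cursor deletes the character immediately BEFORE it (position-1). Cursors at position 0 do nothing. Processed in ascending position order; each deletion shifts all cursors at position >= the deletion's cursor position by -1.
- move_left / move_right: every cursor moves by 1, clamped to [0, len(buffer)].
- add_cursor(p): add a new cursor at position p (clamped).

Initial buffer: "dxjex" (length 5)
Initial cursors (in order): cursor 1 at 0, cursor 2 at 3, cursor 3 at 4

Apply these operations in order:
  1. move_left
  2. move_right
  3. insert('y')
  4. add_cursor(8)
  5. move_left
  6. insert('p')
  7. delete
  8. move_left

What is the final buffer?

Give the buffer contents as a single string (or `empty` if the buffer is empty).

Answer: dyxjyeyx

Derivation:
After op 1 (move_left): buffer="dxjex" (len 5), cursors c1@0 c2@2 c3@3, authorship .....
After op 2 (move_right): buffer="dxjex" (len 5), cursors c1@1 c2@3 c3@4, authorship .....
After op 3 (insert('y')): buffer="dyxjyeyx" (len 8), cursors c1@2 c2@5 c3@7, authorship .1..2.3.
After op 4 (add_cursor(8)): buffer="dyxjyeyx" (len 8), cursors c1@2 c2@5 c3@7 c4@8, authorship .1..2.3.
After op 5 (move_left): buffer="dyxjyeyx" (len 8), cursors c1@1 c2@4 c3@6 c4@7, authorship .1..2.3.
After op 6 (insert('p')): buffer="dpyxjpyepypx" (len 12), cursors c1@2 c2@6 c3@9 c4@11, authorship .11..22.334.
After op 7 (delete): buffer="dyxjyeyx" (len 8), cursors c1@1 c2@4 c3@6 c4@7, authorship .1..2.3.
After op 8 (move_left): buffer="dyxjyeyx" (len 8), cursors c1@0 c2@3 c3@5 c4@6, authorship .1..2.3.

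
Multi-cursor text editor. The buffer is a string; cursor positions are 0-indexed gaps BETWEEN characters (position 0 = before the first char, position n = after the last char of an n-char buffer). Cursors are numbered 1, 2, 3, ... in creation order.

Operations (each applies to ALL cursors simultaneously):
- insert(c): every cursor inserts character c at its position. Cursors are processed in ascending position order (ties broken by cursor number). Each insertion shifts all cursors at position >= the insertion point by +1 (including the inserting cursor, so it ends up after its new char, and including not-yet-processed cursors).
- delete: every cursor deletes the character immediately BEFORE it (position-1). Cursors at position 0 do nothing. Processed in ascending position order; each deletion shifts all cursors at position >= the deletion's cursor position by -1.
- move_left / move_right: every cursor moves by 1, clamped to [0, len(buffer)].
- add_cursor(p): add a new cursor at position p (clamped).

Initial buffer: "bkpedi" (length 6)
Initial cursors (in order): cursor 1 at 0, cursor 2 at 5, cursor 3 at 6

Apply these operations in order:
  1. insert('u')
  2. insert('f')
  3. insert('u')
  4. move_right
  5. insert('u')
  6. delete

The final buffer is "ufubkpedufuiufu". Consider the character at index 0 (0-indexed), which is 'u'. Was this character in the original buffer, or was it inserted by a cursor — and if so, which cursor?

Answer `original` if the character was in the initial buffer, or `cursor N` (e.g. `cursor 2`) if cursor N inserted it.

After op 1 (insert('u')): buffer="ubkpeduiu" (len 9), cursors c1@1 c2@7 c3@9, authorship 1.....2.3
After op 2 (insert('f')): buffer="ufbkpedufiuf" (len 12), cursors c1@2 c2@9 c3@12, authorship 11.....22.33
After op 3 (insert('u')): buffer="ufubkpedufuiufu" (len 15), cursors c1@3 c2@11 c3@15, authorship 111.....222.333
After op 4 (move_right): buffer="ufubkpedufuiufu" (len 15), cursors c1@4 c2@12 c3@15, authorship 111.....222.333
After op 5 (insert('u')): buffer="ufubukpedufuiuufuu" (len 18), cursors c1@5 c2@14 c3@18, authorship 111.1....222.23333
After op 6 (delete): buffer="ufubkpedufuiufu" (len 15), cursors c1@4 c2@12 c3@15, authorship 111.....222.333
Authorship (.=original, N=cursor N): 1 1 1 . . . . . 2 2 2 . 3 3 3
Index 0: author = 1

Answer: cursor 1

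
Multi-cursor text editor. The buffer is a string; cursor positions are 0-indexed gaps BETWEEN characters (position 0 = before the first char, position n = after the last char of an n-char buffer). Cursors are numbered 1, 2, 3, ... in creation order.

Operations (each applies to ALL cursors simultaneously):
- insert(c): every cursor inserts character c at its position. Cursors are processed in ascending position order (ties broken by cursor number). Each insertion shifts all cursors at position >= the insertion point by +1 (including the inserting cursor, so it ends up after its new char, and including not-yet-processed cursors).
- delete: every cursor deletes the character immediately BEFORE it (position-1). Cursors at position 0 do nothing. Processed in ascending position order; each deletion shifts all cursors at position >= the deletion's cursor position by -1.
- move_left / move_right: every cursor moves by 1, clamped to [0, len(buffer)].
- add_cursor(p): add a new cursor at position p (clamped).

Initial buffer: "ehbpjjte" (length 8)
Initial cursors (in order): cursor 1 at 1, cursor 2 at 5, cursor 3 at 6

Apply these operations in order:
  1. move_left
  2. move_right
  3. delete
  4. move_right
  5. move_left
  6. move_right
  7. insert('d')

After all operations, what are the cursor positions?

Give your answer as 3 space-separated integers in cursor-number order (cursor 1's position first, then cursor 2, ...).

Answer: 2 7 7

Derivation:
After op 1 (move_left): buffer="ehbpjjte" (len 8), cursors c1@0 c2@4 c3@5, authorship ........
After op 2 (move_right): buffer="ehbpjjte" (len 8), cursors c1@1 c2@5 c3@6, authorship ........
After op 3 (delete): buffer="hbpte" (len 5), cursors c1@0 c2@3 c3@3, authorship .....
After op 4 (move_right): buffer="hbpte" (len 5), cursors c1@1 c2@4 c3@4, authorship .....
After op 5 (move_left): buffer="hbpte" (len 5), cursors c1@0 c2@3 c3@3, authorship .....
After op 6 (move_right): buffer="hbpte" (len 5), cursors c1@1 c2@4 c3@4, authorship .....
After op 7 (insert('d')): buffer="hdbptdde" (len 8), cursors c1@2 c2@7 c3@7, authorship .1...23.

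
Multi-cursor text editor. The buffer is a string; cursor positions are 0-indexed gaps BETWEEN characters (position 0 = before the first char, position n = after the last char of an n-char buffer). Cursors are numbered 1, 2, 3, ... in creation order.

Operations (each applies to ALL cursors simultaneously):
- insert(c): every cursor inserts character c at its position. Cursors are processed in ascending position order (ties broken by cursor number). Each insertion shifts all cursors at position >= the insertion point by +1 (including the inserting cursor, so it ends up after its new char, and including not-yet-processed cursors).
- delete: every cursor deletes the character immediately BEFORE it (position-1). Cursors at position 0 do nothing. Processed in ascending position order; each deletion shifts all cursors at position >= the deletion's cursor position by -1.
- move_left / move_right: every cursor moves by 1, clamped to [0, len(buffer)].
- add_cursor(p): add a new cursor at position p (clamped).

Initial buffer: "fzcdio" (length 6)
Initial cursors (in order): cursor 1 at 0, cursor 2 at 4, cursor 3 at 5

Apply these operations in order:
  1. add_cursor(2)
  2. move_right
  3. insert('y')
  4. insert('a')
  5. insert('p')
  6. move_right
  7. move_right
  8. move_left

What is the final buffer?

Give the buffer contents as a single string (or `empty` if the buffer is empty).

After op 1 (add_cursor(2)): buffer="fzcdio" (len 6), cursors c1@0 c4@2 c2@4 c3@5, authorship ......
After op 2 (move_right): buffer="fzcdio" (len 6), cursors c1@1 c4@3 c2@5 c3@6, authorship ......
After op 3 (insert('y')): buffer="fyzcydiyoy" (len 10), cursors c1@2 c4@5 c2@8 c3@10, authorship .1..4..2.3
After op 4 (insert('a')): buffer="fyazcyadiyaoya" (len 14), cursors c1@3 c4@7 c2@11 c3@14, authorship .11..44..22.33
After op 5 (insert('p')): buffer="fyapzcyapdiyapoyap" (len 18), cursors c1@4 c4@9 c2@14 c3@18, authorship .111..444..222.333
After op 6 (move_right): buffer="fyapzcyapdiyapoyap" (len 18), cursors c1@5 c4@10 c2@15 c3@18, authorship .111..444..222.333
After op 7 (move_right): buffer="fyapzcyapdiyapoyap" (len 18), cursors c1@6 c4@11 c2@16 c3@18, authorship .111..444..222.333
After op 8 (move_left): buffer="fyapzcyapdiyapoyap" (len 18), cursors c1@5 c4@10 c2@15 c3@17, authorship .111..444..222.333

Answer: fyapzcyapdiyapoyap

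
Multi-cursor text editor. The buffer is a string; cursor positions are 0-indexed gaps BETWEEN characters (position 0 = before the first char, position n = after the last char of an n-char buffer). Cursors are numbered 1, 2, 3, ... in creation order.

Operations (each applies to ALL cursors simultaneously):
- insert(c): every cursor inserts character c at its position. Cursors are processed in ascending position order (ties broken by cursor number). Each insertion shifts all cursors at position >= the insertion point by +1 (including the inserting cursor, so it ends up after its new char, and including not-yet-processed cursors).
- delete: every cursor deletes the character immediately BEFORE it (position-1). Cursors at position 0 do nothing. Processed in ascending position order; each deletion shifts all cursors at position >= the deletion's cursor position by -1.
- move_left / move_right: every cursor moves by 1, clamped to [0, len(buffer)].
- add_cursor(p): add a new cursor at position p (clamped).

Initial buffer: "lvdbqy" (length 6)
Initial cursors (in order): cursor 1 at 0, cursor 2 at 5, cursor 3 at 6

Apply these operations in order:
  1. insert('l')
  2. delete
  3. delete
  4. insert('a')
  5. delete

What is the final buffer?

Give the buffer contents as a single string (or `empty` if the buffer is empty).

Answer: lvdb

Derivation:
After op 1 (insert('l')): buffer="llvdbqlyl" (len 9), cursors c1@1 c2@7 c3@9, authorship 1.....2.3
After op 2 (delete): buffer="lvdbqy" (len 6), cursors c1@0 c2@5 c3@6, authorship ......
After op 3 (delete): buffer="lvdb" (len 4), cursors c1@0 c2@4 c3@4, authorship ....
After op 4 (insert('a')): buffer="alvdbaa" (len 7), cursors c1@1 c2@7 c3@7, authorship 1....23
After op 5 (delete): buffer="lvdb" (len 4), cursors c1@0 c2@4 c3@4, authorship ....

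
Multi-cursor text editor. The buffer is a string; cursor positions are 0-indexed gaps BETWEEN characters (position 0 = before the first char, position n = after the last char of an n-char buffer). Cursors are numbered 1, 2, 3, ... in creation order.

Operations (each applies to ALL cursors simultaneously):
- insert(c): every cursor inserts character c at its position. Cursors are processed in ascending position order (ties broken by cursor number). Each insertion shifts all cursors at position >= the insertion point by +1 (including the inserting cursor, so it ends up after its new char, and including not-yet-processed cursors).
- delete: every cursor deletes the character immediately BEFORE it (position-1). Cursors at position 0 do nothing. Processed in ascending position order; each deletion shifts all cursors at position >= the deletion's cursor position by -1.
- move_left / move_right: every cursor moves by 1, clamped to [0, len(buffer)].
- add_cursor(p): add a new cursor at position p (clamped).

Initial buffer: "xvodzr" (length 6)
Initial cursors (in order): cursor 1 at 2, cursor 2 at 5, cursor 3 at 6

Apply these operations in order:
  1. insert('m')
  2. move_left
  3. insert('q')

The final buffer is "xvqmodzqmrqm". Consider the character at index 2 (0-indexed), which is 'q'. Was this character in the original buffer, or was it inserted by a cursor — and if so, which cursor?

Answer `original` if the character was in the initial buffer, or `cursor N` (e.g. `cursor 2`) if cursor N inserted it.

Answer: cursor 1

Derivation:
After op 1 (insert('m')): buffer="xvmodzmrm" (len 9), cursors c1@3 c2@7 c3@9, authorship ..1...2.3
After op 2 (move_left): buffer="xvmodzmrm" (len 9), cursors c1@2 c2@6 c3@8, authorship ..1...2.3
After op 3 (insert('q')): buffer="xvqmodzqmrqm" (len 12), cursors c1@3 c2@8 c3@11, authorship ..11...22.33
Authorship (.=original, N=cursor N): . . 1 1 . . . 2 2 . 3 3
Index 2: author = 1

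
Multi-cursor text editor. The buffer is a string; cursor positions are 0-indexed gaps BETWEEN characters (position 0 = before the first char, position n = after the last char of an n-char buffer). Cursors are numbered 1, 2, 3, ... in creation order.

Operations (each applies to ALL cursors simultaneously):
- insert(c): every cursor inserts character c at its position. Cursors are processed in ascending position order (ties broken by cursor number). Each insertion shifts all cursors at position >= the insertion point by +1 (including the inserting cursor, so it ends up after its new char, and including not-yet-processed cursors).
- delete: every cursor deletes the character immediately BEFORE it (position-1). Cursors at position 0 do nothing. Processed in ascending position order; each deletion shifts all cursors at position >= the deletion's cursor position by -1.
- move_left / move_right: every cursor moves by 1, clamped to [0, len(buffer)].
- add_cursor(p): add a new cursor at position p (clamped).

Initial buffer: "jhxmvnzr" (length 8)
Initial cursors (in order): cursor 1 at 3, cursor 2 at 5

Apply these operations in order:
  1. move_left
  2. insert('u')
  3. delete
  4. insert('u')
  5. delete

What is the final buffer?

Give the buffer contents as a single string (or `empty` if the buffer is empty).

After op 1 (move_left): buffer="jhxmvnzr" (len 8), cursors c1@2 c2@4, authorship ........
After op 2 (insert('u')): buffer="jhuxmuvnzr" (len 10), cursors c1@3 c2@6, authorship ..1..2....
After op 3 (delete): buffer="jhxmvnzr" (len 8), cursors c1@2 c2@4, authorship ........
After op 4 (insert('u')): buffer="jhuxmuvnzr" (len 10), cursors c1@3 c2@6, authorship ..1..2....
After op 5 (delete): buffer="jhxmvnzr" (len 8), cursors c1@2 c2@4, authorship ........

Answer: jhxmvnzr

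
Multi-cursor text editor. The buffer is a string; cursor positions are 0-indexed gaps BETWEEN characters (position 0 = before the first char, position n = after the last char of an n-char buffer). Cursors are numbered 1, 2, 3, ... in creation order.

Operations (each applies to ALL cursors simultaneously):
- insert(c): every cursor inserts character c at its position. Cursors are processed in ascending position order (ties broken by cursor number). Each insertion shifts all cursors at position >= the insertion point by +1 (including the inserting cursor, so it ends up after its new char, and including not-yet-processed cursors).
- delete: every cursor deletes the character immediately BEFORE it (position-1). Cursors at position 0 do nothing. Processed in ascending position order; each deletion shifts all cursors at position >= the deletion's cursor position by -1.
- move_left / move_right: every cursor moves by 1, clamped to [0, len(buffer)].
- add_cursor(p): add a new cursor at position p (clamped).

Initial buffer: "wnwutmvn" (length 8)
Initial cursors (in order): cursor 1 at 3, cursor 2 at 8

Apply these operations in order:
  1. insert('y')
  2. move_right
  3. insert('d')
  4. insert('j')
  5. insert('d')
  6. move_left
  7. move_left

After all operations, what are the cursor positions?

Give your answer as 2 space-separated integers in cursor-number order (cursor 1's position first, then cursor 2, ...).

Answer: 6 14

Derivation:
After op 1 (insert('y')): buffer="wnwyutmvny" (len 10), cursors c1@4 c2@10, authorship ...1.....2
After op 2 (move_right): buffer="wnwyutmvny" (len 10), cursors c1@5 c2@10, authorship ...1.....2
After op 3 (insert('d')): buffer="wnwyudtmvnyd" (len 12), cursors c1@6 c2@12, authorship ...1.1....22
After op 4 (insert('j')): buffer="wnwyudjtmvnydj" (len 14), cursors c1@7 c2@14, authorship ...1.11....222
After op 5 (insert('d')): buffer="wnwyudjdtmvnydjd" (len 16), cursors c1@8 c2@16, authorship ...1.111....2222
After op 6 (move_left): buffer="wnwyudjdtmvnydjd" (len 16), cursors c1@7 c2@15, authorship ...1.111....2222
After op 7 (move_left): buffer="wnwyudjdtmvnydjd" (len 16), cursors c1@6 c2@14, authorship ...1.111....2222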